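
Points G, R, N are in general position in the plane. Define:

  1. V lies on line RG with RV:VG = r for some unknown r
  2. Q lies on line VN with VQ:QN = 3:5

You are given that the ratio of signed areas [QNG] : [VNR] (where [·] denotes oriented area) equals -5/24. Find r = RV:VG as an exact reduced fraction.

r = 3

Assign G = (0, 0), R = (1, 0), N = (0, 1) — the answer is frame-independent, so this choice is without loss of generality.
1. With RV:VG = r, write λ = r/(r+1) so V = R + λ·(G−R); V is affine-linear in λ
2. Q lies on line VN with VQ:QN = 3:5 ⇒ Q is an affine combination of earlier points and hence also affine-linear in λ
Every point depending on V is an affine combination of V and λ-independent points, so each such coordinate is linear in λ; the λ² term in each signed area is a multiple of (G−R)×(G−R) = 0, so 2·[QNG] and 2·[VNR] are each linear in λ. Evaluating at λ=0 and λ=1:
  2·[QNG] = -5/8·λ + 5/8,   2·[VNR] = −λ
So [QNG]:[VNR] = (-5/8·λ + 5/8) / (−λ). Setting this equal to -5/24:
  -5/8·λ + 5/8 = -5/24·(−λ)  ⇒  λ = 3/4
Then r = λ/(1−λ) = (3/4)/(1/4) = 3. Check: with r = 3, V = (1/4, 0) and [QNG]:[VNR] = -5/24 as required.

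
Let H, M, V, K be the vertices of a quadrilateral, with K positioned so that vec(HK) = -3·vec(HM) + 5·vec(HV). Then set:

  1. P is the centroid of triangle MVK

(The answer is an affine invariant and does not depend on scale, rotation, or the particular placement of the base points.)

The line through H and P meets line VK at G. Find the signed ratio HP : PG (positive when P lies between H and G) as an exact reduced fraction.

Choose coordinates H = (0, 0), M = (1, 0), V = (0, 1), K = (-3, 5).
1. P is the centroid of triangle MVK ⇒ P = (-2/3, 2)
line HP meets VK at G = (-3/5, 9/5)
P = H + t·(G−H) with t = 10/9, so HP:PG = 10/9:-1/9

HP:PG = -10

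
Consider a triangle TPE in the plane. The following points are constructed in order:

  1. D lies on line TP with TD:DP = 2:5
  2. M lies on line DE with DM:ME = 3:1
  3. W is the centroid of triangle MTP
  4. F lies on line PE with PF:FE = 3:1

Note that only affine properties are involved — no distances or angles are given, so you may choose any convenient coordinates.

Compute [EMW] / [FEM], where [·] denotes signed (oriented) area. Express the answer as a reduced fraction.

Set T = (0, 0), P = (1, 0), E = (0, 1); any affine frame gives the same invariant.
1. D lies on line TP with TD:DP = 2:5 ⇒ D = (2/7, 0)
2. M lies on line DE with DM:ME = 3:1 ⇒ M = (1/14, 3/4)
3. W is the centroid of triangle MTP ⇒ W = (5/14, 1/4)
4. F lies on line PE with PF:FE = 3:1 ⇒ F = (1/4, 3/4)
2·[EMW] = 1/28, 2·[FEM] = 5/112
[EMW]:[FEM] = 1/28:5/112 = 4/5

[EMW]:[FEM] = 4/5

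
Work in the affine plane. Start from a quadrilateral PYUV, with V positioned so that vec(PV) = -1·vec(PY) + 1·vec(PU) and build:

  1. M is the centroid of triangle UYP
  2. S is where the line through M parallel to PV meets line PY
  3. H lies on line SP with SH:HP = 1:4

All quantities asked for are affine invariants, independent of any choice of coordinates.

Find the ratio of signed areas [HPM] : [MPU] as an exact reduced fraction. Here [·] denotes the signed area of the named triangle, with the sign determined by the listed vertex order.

Set P = (0, 0), Y = (1, 0), U = (0, 1), V = (-1, 1); any affine frame gives the same invariant.
1. M is the centroid of triangle UYP ⇒ M = (1/3, 1/3)
2. S is where the line through M parallel to PV meets line PY ⇒ S = (2/3, 0)
3. H lies on line SP with SH:HP = 1:4 ⇒ H = (8/15, 0)
2·[HPM] = -8/45, 2·[MPU] = -1/3
[HPM]:[MPU] = -8/45:-1/3 = 8/15

[HPM]:[MPU] = 8/15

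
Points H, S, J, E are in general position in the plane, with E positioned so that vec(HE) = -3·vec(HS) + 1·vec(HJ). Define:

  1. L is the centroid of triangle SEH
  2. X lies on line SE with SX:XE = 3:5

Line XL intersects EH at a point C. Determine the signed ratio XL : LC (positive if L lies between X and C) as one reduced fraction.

Choose coordinates H = (0, 0), S = (1, 0), J = (0, 1), E = (-3, 1).
1. L is the centroid of triangle SEH ⇒ L = (-2/3, 1/3)
2. X lies on line SE with SX:XE = 3:5 ⇒ X = (-1/2, 3/8)
line XL meets EH at C = (-6/7, 2/7)
L = X + t·(C−X) with t = 7/15, so XL:LC = 7/15:8/15

XL:LC = 7/8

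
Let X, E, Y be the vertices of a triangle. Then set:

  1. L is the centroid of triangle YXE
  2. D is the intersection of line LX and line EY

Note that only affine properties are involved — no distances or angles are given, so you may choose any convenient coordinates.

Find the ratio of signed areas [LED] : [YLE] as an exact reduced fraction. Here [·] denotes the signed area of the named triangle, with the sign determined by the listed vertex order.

[LED]:[YLE] = 1/2

Set X = (0, 0), E = (1, 0), Y = (0, 1); any affine frame gives the same invariant.
1. L is the centroid of triangle YXE ⇒ L = (1/3, 1/3)
2. D is the intersection of line LX and line EY ⇒ D = (1/2, 1/2)
2·[LED] = 1/6, 2·[YLE] = 1/3
[LED]:[YLE] = 1/6:1/3 = 1/2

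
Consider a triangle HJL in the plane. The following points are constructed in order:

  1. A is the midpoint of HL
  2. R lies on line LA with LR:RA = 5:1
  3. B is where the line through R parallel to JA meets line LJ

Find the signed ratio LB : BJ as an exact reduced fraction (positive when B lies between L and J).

Assign H = (0, 0), J = (1, 0), L = (0, 1) — the answer is frame-independent, so this choice is without loss of generality.
1. A is the midpoint of HL ⇒ A = (0, 1/2)
2. R lies on line LA with LR:RA = 5:1 ⇒ R = (0, 7/12)
3. B is where the line through R parallel to JA meets line LJ ⇒ B = (5/6, 1/6)
B = L + t·(J−L) with t = 5/6, so LB:BJ = t:(1−t) = 5/6:1/6

LB:BJ = 5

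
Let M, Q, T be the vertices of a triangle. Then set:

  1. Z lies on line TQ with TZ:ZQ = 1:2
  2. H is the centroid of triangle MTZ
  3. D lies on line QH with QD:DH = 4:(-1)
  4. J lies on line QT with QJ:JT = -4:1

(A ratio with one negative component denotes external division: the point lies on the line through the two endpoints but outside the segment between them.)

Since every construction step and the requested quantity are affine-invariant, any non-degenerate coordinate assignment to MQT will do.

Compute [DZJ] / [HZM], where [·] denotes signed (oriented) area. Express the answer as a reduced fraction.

Set M = (0, 0), Q = (1, 0), T = (0, 1); any affine frame gives the same invariant.
1. Z lies on line TQ with TZ:ZQ = 1:2 ⇒ Z = (1/3, 2/3)
2. H is the centroid of triangle MTZ ⇒ H = (1/9, 5/9)
3. D lies on line QH with QD:DH = 4:(-1) ⇒ D = (-5/27, 20/27)
4. J lies on line QT with QJ:JT = -4:1 ⇒ J = (-1/3, 4/3)
2·[DZJ] = 8/27, 2·[HZM] = -1/9
[DZJ]:[HZM] = 8/27:-1/9 = -8/3

[DZJ]:[HZM] = -8/3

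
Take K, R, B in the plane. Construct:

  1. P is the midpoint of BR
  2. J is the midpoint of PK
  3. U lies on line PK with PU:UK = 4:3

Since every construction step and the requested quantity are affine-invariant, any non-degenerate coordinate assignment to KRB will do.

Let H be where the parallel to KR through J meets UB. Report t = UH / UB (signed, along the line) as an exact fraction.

t = 1/22

Choose coordinates K = (0, 0), R = (1, 0), B = (0, 1).
1. P is the midpoint of BR ⇒ P = (1/2, 1/2)
2. J is the midpoint of PK ⇒ J = (1/4, 1/4)
3. U lies on line PK with PU:UK = 4:3 ⇒ U = (3/14, 3/14)
through J parallel to KR: direction (1, 0); meets UB at H = (9/44, 1/4)
H = U + t·(B−U) with t = 1/22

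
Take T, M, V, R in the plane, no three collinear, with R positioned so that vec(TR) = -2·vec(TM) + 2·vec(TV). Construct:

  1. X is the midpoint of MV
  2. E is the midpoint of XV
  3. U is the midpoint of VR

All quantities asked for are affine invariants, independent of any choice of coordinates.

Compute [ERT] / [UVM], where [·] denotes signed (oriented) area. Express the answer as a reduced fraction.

Set T = (0, 0), M = (1, 0), V = (0, 1), R = (-2, 2); any affine frame gives the same invariant.
1. X is the midpoint of MV ⇒ X = (1/2, 1/2)
2. E is the midpoint of XV ⇒ E = (1/4, 3/4)
3. U is the midpoint of VR ⇒ U = (-1, 3/2)
2·[ERT] = 2, 2·[UVM] = -1/2
[ERT]:[UVM] = 2:-1/2 = -4

[ERT]:[UVM] = -4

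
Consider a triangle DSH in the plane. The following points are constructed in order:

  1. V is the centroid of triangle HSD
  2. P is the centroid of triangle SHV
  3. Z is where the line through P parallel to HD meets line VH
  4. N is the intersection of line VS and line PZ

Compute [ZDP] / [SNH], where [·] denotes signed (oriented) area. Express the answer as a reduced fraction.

[ZDP]:[SNH] = 8/15

Assign D = (0, 0), S = (1, 0), H = (0, 1) — the answer is frame-independent, so this choice is without loss of generality.
1. V is the centroid of triangle HSD ⇒ V = (1/3, 1/3)
2. P is the centroid of triangle SHV ⇒ P = (4/9, 4/9)
3. Z is where the line through P parallel to HD meets line VH ⇒ Z = (4/9, 1/9)
4. N is the intersection of line VS and line PZ ⇒ N = (4/9, 5/18)
2·[ZDP] = -4/27, 2·[SNH] = -5/18
[ZDP]:[SNH] = -4/27:-5/18 = 8/15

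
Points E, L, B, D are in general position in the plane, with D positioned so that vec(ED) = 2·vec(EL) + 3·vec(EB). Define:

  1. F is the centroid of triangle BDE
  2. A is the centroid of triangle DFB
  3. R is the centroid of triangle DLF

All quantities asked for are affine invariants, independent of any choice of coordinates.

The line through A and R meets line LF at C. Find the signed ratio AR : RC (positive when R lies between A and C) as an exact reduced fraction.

Assign E = (0, 0), L = (1, 0), B = (0, 1), D = (2, 3) — the answer is frame-independent, so this choice is without loss of generality.
1. F is the centroid of triangle BDE ⇒ F = (2/3, 4/3)
2. A is the centroid of triangle DFB ⇒ A = (8/9, 16/9)
3. R is the centroid of triangle DLF ⇒ R = (11/9, 13/9)
line AR meets LF at C = (4/9, 20/9)
R = A + t·(C−A) with t = -3/4, so AR:RC = -3/4:7/4

AR:RC = -3/7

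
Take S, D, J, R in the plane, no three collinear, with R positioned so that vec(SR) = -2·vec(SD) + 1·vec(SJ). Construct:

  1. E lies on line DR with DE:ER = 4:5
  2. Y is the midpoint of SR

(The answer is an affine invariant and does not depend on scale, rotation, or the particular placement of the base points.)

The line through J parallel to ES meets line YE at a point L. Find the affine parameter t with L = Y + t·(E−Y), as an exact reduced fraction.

t = 11/5

Set S = (0, 0), D = (1, 0), J = (0, 1), R = (-2, 1); any affine frame gives the same invariant.
1. E lies on line DR with DE:ER = 4:5 ⇒ E = (-1/3, 4/9)
2. Y is the midpoint of SR ⇒ Y = (-1, 1/2)
through J parallel to ES: direction (1/3, -4/9); meets YE at L = (7/15, 17/45)
L = Y + t·(E−Y) with t = 11/5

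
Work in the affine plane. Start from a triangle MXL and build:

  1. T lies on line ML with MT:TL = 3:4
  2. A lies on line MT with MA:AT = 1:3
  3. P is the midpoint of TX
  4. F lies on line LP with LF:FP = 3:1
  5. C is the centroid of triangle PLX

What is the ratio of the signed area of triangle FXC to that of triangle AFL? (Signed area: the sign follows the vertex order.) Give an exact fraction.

Set M = (0, 0), X = (1, 0), L = (0, 1); any affine frame gives the same invariant.
1. T lies on line ML with MT:TL = 3:4 ⇒ T = (0, 3/7)
2. A lies on line MT with MA:AT = 1:3 ⇒ A = (0, 3/28)
3. P is the midpoint of TX ⇒ P = (1/2, 3/14)
4. F lies on line LP with LF:FP = 3:1 ⇒ F = (3/8, 23/56)
5. C is the centroid of triangle PLX ⇒ C = (1/2, 17/42)
2·[FXC] = 1/21, 2·[AFL] = 75/224
[FXC]:[AFL] = 1/21:75/224 = 32/225

[FXC]:[AFL] = 32/225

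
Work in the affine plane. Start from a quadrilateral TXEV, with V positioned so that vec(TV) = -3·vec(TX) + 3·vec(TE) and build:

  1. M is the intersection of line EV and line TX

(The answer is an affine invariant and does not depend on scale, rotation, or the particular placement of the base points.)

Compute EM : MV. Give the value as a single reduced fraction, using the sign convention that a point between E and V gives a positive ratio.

Work in coordinates with T = (0, 0), X = (1, 0), E = (0, 1), V = (-3, 3).
1. M is the intersection of line EV and line TX ⇒ M = (3/2, 0)
M = E + t·(V−E) with t = -1/2, so EM:MV = t:(1−t) = -1/2:3/2

EM:MV = -1/3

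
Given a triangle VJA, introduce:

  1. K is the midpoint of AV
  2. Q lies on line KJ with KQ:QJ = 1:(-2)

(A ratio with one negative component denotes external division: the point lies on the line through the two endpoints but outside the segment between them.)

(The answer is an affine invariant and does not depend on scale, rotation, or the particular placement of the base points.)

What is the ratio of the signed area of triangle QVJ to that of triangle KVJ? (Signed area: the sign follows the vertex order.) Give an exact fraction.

[QVJ]:[KVJ] = 2

Work in coordinates with V = (0, 0), J = (1, 0), A = (0, 1).
1. K is the midpoint of AV ⇒ K = (0, 1/2)
2. Q lies on line KJ with KQ:QJ = 1:(-2) ⇒ Q = (-1, 1)
2·[QVJ] = 1, 2·[KVJ] = 1/2
[QVJ]:[KVJ] = 1:1/2 = 2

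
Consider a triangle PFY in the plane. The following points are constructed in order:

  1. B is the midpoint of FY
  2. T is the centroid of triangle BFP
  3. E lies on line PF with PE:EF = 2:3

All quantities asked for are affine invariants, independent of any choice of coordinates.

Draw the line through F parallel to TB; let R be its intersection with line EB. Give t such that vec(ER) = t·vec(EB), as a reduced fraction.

t = 6

Work in coordinates with P = (0, 0), F = (1, 0), Y = (0, 1).
1. B is the midpoint of FY ⇒ B = (1/2, 1/2)
2. T is the centroid of triangle BFP ⇒ T = (1/2, 1/6)
3. E lies on line PF with PE:EF = 2:3 ⇒ E = (2/5, 0)
through F parallel to TB: direction (0, 1/3); meets EB at R = (1, 3)
R = E + t·(B−E) with t = 6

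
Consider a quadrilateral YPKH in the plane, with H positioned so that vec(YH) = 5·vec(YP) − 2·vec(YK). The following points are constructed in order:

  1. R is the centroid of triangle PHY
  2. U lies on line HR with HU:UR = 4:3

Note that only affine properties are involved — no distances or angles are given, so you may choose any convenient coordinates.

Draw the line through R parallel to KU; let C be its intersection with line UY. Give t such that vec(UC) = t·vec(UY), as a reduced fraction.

t = 7/23

Set Y = (0, 0), P = (1, 0), K = (0, 1), H = (5, -2); any affine frame gives the same invariant.
1. R is the centroid of triangle PHY ⇒ R = (2, -2/3)
2. U lies on line HR with HU:UR = 4:3 ⇒ U = (23/7, -26/21)
through R parallel to KU: direction (23/7, -47/21); meets UY at C = (16/7, -416/483)
C = U + t·(Y−U) with t = 7/23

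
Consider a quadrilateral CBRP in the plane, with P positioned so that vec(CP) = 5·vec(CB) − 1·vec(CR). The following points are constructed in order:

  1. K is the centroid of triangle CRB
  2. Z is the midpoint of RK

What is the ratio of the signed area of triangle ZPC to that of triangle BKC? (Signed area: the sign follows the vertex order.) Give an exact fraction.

[ZPC]:[BKC] = -21/2

Work in coordinates with C = (0, 0), B = (1, 0), R = (0, 1), P = (5, -1).
1. K is the centroid of triangle CRB ⇒ K = (1/3, 1/3)
2. Z is the midpoint of RK ⇒ Z = (1/6, 2/3)
2·[ZPC] = -7/2, 2·[BKC] = 1/3
[ZPC]:[BKC] = -7/2:1/3 = -21/2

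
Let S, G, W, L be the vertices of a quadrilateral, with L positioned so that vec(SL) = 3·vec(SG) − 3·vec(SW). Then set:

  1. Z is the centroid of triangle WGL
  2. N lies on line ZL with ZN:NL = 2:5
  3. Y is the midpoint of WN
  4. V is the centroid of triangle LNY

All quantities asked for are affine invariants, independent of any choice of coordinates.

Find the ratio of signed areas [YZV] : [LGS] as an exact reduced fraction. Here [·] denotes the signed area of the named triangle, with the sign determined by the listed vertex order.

[YZV]:[LGS] = -1/42

Set S = (0, 0), G = (1, 0), W = (0, 1), L = (3, -3); any affine frame gives the same invariant.
1. Z is the centroid of triangle WGL ⇒ Z = (4/3, -2/3)
2. N lies on line ZL with ZN:NL = 2:5 ⇒ N = (38/21, -4/3)
3. Y is the midpoint of WN ⇒ Y = (19/21, -1/6)
4. V is the centroid of triangle LNY ⇒ V = (40/21, -3/2)
2·[YZV] = -1/14, 2·[LGS] = 3
[YZV]:[LGS] = -1/14:3 = -1/42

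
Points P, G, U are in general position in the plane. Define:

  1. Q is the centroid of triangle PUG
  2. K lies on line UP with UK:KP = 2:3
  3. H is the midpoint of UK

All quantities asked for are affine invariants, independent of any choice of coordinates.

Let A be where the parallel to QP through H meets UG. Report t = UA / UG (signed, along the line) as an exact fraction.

Choose coordinates P = (0, 0), G = (1, 0), U = (0, 1).
1. Q is the centroid of triangle PUG ⇒ Q = (1/3, 1/3)
2. K lies on line UP with UK:KP = 2:3 ⇒ K = (0, 3/5)
3. H is the midpoint of UK ⇒ H = (0, 4/5)
through H parallel to QP: direction (-1/3, -1/3); meets UG at A = (1/10, 9/10)
A = U + t·(G−U) with t = 1/10

t = 1/10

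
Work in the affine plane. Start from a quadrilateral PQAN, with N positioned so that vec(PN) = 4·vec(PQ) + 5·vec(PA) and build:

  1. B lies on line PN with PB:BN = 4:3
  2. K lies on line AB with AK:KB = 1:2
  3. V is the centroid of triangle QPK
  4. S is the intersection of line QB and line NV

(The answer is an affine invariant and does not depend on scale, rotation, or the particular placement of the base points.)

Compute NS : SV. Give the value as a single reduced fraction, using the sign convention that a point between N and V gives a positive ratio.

Assign P = (0, 0), Q = (1, 0), A = (0, 1), N = (4, 5) — the answer is frame-independent, so this choice is without loss of generality.
1. B lies on line PN with PB:BN = 4:3 ⇒ B = (16/7, 20/7)
2. K lies on line AB with AK:KB = 1:2 ⇒ K = (16/21, 34/21)
3. V is the centroid of triangle QPK ⇒ V = (37/63, 34/63)
4. S is the intersection of line QB and line NV ⇒ S = (3859/1771, 4640/1771)
S = N + t·(V−N) with t = 135/253, so NS:SV = t:(1−t) = 135/253:118/253

NS:SV = 135/118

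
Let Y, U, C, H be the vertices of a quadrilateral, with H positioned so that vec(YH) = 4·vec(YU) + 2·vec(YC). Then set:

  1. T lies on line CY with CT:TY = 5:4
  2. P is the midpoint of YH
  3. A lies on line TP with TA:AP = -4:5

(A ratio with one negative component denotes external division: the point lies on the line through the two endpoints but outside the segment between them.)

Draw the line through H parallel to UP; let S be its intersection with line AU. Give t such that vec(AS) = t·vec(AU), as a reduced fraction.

t = 74/65

Assign Y = (0, 0), U = (1, 0), C = (0, 1), H = (4, 2) — the answer is frame-independent, so this choice is without loss of generality.
1. T lies on line CY with CT:TY = 5:4 ⇒ T = (0, 4/9)
2. P is the midpoint of YH ⇒ P = (2, 1)
3. A lies on line TP with TA:AP = -4:5 ⇒ A = (-8, -16/9)
through H parallel to UP: direction (1, 1); meets AU at S = (146/65, 16/65)
S = A + t·(U−A) with t = 74/65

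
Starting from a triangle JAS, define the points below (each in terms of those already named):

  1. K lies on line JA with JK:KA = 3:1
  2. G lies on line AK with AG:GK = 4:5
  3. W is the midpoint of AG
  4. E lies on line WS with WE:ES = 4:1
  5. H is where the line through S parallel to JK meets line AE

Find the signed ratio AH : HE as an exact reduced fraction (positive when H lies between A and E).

AH:HE = -5

Assign J = (0, 0), A = (1, 0), S = (0, 1) — the answer is frame-independent, so this choice is without loss of generality.
1. K lies on line JA with JK:KA = 3:1 ⇒ K = (3/4, 0)
2. G lies on line AK with AG:GK = 4:5 ⇒ G = (8/9, 0)
3. W is the midpoint of AG ⇒ W = (17/18, 0)
4. E lies on line WS with WE:ES = 4:1 ⇒ E = (17/90, 4/5)
5. H is where the line through S parallel to JK meets line AE ⇒ H = (-1/72, 1)
H = A + t·(E−A) with t = 5/4, so AH:HE = t:(1−t) = 5/4:-1/4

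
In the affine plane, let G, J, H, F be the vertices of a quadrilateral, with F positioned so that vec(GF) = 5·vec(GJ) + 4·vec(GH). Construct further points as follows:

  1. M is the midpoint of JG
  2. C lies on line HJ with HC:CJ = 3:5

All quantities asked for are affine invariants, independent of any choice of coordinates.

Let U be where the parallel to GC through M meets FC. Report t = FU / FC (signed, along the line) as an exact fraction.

Work in coordinates with G = (0, 0), J = (1, 0), H = (0, 1), F = (5, 4).
1. M is the midpoint of JG ⇒ M = (1/2, 0)
2. C lies on line HJ with HC:CJ = 3:5 ⇒ C = (3/8, 5/8)
through M parallel to GC: direction (3/8, 5/8); meets FC at U = (263/208, 265/208)
U = F + t·(C−F) with t = 21/26

t = 21/26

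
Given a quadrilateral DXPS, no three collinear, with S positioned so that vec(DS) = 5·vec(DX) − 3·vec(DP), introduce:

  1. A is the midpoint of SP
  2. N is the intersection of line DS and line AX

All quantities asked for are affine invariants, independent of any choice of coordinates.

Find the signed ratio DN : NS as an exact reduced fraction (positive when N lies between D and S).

DN:NS = -2

Work in coordinates with D = (0, 0), X = (1, 0), P = (0, 1), S = (5, -3).
1. A is the midpoint of SP ⇒ A = (5/2, -1)
2. N is the intersection of line DS and line AX ⇒ N = (10, -6)
N = D + t·(S−D) with t = 2, so DN:NS = t:(1−t) = 2:-1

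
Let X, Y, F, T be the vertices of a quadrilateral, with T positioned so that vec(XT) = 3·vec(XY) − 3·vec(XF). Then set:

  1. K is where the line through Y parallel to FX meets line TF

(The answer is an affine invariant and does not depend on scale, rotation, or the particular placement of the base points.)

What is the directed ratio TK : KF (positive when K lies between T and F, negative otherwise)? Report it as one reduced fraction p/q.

Choose coordinates X = (0, 0), Y = (1, 0), F = (0, 1), T = (3, -3).
1. K is where the line through Y parallel to FX meets line TF ⇒ K = (1, -1/3)
K = T + t·(F−T) with t = 2/3, so TK:KF = t:(1−t) = 2/3:1/3

TK:KF = 2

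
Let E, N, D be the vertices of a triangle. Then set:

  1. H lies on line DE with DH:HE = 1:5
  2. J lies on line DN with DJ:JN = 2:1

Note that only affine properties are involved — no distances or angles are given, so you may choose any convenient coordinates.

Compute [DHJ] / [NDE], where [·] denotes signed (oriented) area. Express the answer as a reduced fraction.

[DHJ]:[NDE] = 1/9

Choose coordinates E = (0, 0), N = (1, 0), D = (0, 1).
1. H lies on line DE with DH:HE = 1:5 ⇒ H = (0, 5/6)
2. J lies on line DN with DJ:JN = 2:1 ⇒ J = (2/3, 1/3)
2·[DHJ] = 1/9, 2·[NDE] = 1
[DHJ]:[NDE] = 1/9:1 = 1/9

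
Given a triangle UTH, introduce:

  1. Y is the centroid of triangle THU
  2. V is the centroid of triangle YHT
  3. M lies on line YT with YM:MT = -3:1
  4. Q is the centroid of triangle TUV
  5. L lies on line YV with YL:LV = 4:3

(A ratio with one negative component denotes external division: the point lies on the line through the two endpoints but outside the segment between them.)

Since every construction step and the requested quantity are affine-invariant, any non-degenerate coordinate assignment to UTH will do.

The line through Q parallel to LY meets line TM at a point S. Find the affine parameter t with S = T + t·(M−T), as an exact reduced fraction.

Assign U = (0, 0), T = (1, 0), H = (0, 1) — the answer is frame-independent, so this choice is without loss of generality.
1. Y is the centroid of triangle THU ⇒ Y = (1/3, 1/3)
2. V is the centroid of triangle YHT ⇒ V = (4/9, 4/9)
3. M lies on line YT with YM:MT = -3:1 ⇒ M = (4/3, -1/6)
4. Q is the centroid of triangle TUV ⇒ Q = (13/27, 4/27)
5. L lies on line YV with YL:LV = 4:3 ⇒ L = (25/63, 25/63)
through Q parallel to LY: direction (-4/63, -4/63); meets TM at S = (5/9, 2/9)
S = T + t·(M−T) with t = -4/3

t = -4/3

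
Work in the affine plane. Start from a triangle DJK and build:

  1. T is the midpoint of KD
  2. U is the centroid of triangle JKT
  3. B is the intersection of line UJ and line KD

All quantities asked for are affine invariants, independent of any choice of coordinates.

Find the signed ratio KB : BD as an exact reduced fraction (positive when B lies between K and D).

Choose coordinates D = (0, 0), J = (1, 0), K = (0, 1).
1. T is the midpoint of KD ⇒ T = (0, 1/2)
2. U is the centroid of triangle JKT ⇒ U = (1/3, 1/2)
3. B is the intersection of line UJ and line KD ⇒ B = (0, 3/4)
B = K + t·(D−K) with t = 1/4, so KB:BD = t:(1−t) = 1/4:3/4

KB:BD = 1/3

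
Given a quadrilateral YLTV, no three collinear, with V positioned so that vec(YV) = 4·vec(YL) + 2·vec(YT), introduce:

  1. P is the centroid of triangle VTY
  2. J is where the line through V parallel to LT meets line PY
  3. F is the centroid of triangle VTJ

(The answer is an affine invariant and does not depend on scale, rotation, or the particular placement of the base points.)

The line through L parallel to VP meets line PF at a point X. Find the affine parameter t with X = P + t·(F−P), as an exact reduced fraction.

t = -49/24

Choose coordinates Y = (0, 0), L = (1, 0), T = (0, 1), V = (4, 2).
1. P is the centroid of triangle VTY ⇒ P = (4/3, 1)
2. J is where the line through V parallel to LT meets line PY ⇒ J = (24/7, 18/7)
3. F is the centroid of triangle VTJ ⇒ F = (52/21, 13/7)
through L parallel to VP: direction (-8/3, -1); meets PF at X = (-1, -3/4)
X = P + t·(F−P) with t = -49/24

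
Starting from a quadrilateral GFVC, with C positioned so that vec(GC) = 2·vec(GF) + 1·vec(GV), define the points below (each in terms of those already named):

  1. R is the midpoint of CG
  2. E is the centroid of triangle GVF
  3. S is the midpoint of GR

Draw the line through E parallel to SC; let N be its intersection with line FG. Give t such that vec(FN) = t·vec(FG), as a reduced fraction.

t = 4/3

Work in coordinates with G = (0, 0), F = (1, 0), V = (0, 1), C = (2, 1).
1. R is the midpoint of CG ⇒ R = (1, 1/2)
2. E is the centroid of triangle GVF ⇒ E = (1/3, 1/3)
3. S is the midpoint of GR ⇒ S = (1/2, 1/4)
through E parallel to SC: direction (3/2, 3/4); meets FG at N = (-1/3, 0)
N = F + t·(G−F) with t = 4/3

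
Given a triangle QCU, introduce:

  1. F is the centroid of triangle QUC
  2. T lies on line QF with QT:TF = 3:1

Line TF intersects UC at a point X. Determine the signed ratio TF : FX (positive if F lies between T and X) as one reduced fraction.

TF:FX = 1/2

Set Q = (0, 0), C = (1, 0), U = (0, 1); any affine frame gives the same invariant.
1. F is the centroid of triangle QUC ⇒ F = (1/3, 1/3)
2. T lies on line QF with QT:TF = 3:1 ⇒ T = (1/4, 1/4)
line TF meets UC at X = (1/2, 1/2)
F = T + t·(X−T) with t = 1/3, so TF:FX = 1/3:2/3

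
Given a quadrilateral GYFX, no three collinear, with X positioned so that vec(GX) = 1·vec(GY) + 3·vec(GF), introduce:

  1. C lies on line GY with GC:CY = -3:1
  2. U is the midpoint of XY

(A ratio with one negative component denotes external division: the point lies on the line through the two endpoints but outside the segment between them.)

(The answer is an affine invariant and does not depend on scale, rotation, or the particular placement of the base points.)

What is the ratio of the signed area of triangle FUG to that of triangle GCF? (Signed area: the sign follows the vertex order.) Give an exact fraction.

Set G = (0, 0), Y = (1, 0), F = (0, 1), X = (1, 3); any affine frame gives the same invariant.
1. C lies on line GY with GC:CY = -3:1 ⇒ C = (3/2, 0)
2. U is the midpoint of XY ⇒ U = (1, 3/2)
2·[FUG] = -1, 2·[GCF] = 3/2
[FUG]:[GCF] = -1:3/2 = -2/3

[FUG]:[GCF] = -2/3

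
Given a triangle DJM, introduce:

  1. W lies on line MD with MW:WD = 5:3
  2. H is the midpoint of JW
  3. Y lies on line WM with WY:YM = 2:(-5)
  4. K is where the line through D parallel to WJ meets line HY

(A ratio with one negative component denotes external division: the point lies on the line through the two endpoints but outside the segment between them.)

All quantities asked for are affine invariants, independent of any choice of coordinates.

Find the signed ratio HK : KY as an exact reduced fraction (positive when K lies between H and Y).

Work in coordinates with D = (0, 0), J = (1, 0), M = (0, 1).
1. W lies on line MD with MW:WD = 5:3 ⇒ W = (0, 3/8)
2. H is the midpoint of JW ⇒ H = (1/2, 3/16)
3. Y lies on line WM with WY:YM = 2:(-5) ⇒ Y = (0, -1/24)
4. K is where the line through D parallel to WJ meets line HY ⇒ K = (1/20, -3/160)
K = H + t·(Y−H) with t = 9/10, so HK:KY = t:(1−t) = 9/10:1/10

HK:KY = 9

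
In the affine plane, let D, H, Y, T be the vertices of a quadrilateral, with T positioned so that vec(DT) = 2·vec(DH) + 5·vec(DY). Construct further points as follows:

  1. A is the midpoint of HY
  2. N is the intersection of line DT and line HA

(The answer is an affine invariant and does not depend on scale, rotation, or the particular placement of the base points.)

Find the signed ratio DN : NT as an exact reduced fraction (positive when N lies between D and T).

Choose coordinates D = (0, 0), H = (1, 0), Y = (0, 1), T = (2, 5).
1. A is the midpoint of HY ⇒ A = (1/2, 1/2)
2. N is the intersection of line DT and line HA ⇒ N = (2/7, 5/7)
N = D + t·(T−D) with t = 1/7, so DN:NT = t:(1−t) = 1/7:6/7

DN:NT = 1/6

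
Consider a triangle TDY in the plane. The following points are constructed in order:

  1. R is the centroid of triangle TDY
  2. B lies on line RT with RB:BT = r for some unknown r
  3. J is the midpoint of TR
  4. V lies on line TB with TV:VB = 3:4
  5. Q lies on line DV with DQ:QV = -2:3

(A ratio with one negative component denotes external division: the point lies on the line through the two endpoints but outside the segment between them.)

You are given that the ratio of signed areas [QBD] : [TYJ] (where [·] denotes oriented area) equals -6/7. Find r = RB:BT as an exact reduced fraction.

r = 5/3

Work in coordinates with T = (0, 0), D = (1, 0), Y = (0, 1).
1. R is the centroid of triangle TDY ⇒ R = (1/3, 1/3)
2. With RB:BT = r, write λ = r/(r+1) so B = R + λ·(T−R); B is affine-linear in λ
3. J is the midpoint of TR ⇒ J = (1/6, 1/6)
4. V lies on line TB with TV:VB = 3:4 ⇒ V is an affine combination of earlier points and hence also affine-linear in λ
5. Q lies on line DV with DQ:QV = -2:3 ⇒ Q is an affine combination of earlier points and hence also affine-linear in λ
Every point depending on B is an affine combination of B and λ-independent points, so each such coordinate is linear in λ; the λ² term in each signed area is a multiple of (T−R)×(T−R) = 0, so 2·[QBD] and 2·[TYJ] are each linear in λ. Evaluating at λ=0 and λ=1:
  2·[QBD] = -8/21·λ + 8/21,   2·[TYJ] = -1/6
So [QBD]:[TYJ] = (-8/21·λ + 8/21) / (-1/6). Setting this equal to -6/7:
  -8/21·λ + 8/21 = -6/7·(-1/6)  ⇒  λ = 5/8
Then r = λ/(1−λ) = (5/8)/(3/8) = 5/3. Check: with r = 5/3, B = (1/8, 1/8) and [QBD]:[TYJ] = -6/7 as required.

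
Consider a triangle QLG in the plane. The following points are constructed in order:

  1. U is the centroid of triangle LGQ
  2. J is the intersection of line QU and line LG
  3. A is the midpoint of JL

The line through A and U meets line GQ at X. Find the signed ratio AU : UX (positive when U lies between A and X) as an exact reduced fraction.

AU:UX = 5/4

Assign Q = (0, 0), L = (1, 0), G = (0, 1) — the answer is frame-independent, so this choice is without loss of generality.
1. U is the centroid of triangle LGQ ⇒ U = (1/3, 1/3)
2. J is the intersection of line QU and line LG ⇒ J = (1/2, 1/2)
3. A is the midpoint of JL ⇒ A = (3/4, 1/4)
line AU meets GQ at X = (0, 2/5)
U = A + t·(X−A) with t = 5/9, so AU:UX = 5/9:4/9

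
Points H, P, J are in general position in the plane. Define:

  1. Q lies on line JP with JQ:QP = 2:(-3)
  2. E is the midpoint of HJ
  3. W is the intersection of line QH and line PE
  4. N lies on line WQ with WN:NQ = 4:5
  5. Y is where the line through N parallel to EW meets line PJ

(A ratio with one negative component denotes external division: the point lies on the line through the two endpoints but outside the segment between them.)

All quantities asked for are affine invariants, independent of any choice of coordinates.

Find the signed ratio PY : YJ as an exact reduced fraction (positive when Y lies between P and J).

PY:YJ = -4

Assign H = (0, 0), P = (1, 0), J = (0, 1) — the answer is frame-independent, so this choice is without loss of generality.
1. Q lies on line JP with JQ:QP = 2:(-3) ⇒ Q = (-2, 3)
2. E is the midpoint of HJ ⇒ E = (0, 1/2)
3. W is the intersection of line QH and line PE ⇒ W = (-1/2, 3/4)
4. N lies on line WQ with WN:NQ = 4:5 ⇒ N = (-7/6, 7/4)
5. Y is where the line through N parallel to EW meets line PJ ⇒ Y = (-1/3, 4/3)
Y = P + t·(J−P) with t = 4/3, so PY:YJ = t:(1−t) = 4/3:-1/3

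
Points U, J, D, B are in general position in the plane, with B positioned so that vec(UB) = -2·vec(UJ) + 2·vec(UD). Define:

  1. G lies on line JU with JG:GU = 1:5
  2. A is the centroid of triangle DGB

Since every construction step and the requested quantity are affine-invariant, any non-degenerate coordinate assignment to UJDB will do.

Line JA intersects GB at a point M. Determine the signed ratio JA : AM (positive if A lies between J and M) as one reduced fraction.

JA:AM = -1/7

Work in coordinates with U = (0, 0), J = (1, 0), D = (0, 1), B = (-2, 2).
1. G lies on line JU with JG:GU = 1:5 ⇒ G = (5/6, 0)
2. A is the centroid of triangle DGB ⇒ A = (-7/18, 1)
line JA meets GB at M = (28/3, -6)
A = J + t·(M−J) with t = -1/6, so JA:AM = -1/6:7/6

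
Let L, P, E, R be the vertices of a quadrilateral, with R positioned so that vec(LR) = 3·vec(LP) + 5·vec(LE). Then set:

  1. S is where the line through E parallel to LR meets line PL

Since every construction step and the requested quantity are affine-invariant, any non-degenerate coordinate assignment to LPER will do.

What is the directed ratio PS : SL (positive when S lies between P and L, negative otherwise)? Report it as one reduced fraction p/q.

PS:SL = -8/3

Work in coordinates with L = (0, 0), P = (1, 0), E = (0, 1), R = (3, 5).
1. S is where the line through E parallel to LR meets line PL ⇒ S = (-3/5, 0)
S = P + t·(L−P) with t = 8/5, so PS:SL = t:(1−t) = 8/5:-3/5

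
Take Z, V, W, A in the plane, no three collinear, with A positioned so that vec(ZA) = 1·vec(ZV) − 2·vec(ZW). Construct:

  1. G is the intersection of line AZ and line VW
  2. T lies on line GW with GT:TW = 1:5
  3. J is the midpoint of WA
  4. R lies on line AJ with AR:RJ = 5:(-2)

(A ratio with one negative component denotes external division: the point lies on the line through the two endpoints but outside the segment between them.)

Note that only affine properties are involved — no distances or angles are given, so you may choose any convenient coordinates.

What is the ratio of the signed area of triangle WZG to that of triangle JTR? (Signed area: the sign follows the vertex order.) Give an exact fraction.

[WZG]:[JTR] = 9/5

Assign Z = (0, 0), V = (1, 0), W = (0, 1), A = (1, -2) — the answer is frame-independent, so this choice is without loss of generality.
1. G is the intersection of line AZ and line VW ⇒ G = (-1, 2)
2. T lies on line GW with GT:TW = 1:5 ⇒ T = (-5/6, 11/6)
3. J is the midpoint of WA ⇒ J = (1/2, -1/2)
4. R lies on line AJ with AR:RJ = 5:(-2) ⇒ R = (1/6, 1/2)
2·[WZG] = -1, 2·[JTR] = -5/9
[WZG]:[JTR] = -1:-5/9 = 9/5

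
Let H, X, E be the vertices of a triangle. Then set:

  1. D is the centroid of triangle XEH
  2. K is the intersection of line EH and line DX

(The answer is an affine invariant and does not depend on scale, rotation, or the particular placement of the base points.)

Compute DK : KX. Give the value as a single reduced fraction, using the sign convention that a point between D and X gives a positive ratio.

DK:KX = -1/3

Assign H = (0, 0), X = (1, 0), E = (0, 1) — the answer is frame-independent, so this choice is without loss of generality.
1. D is the centroid of triangle XEH ⇒ D = (1/3, 1/3)
2. K is the intersection of line EH and line DX ⇒ K = (0, 1/2)
K = D + t·(X−D) with t = -1/2, so DK:KX = t:(1−t) = -1/2:3/2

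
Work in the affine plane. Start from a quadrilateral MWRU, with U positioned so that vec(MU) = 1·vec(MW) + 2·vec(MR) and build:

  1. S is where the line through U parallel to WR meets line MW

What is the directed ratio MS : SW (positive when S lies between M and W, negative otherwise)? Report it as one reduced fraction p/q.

MS:SW = -3/2

Set M = (0, 0), W = (1, 0), R = (0, 1), U = (1, 2); any affine frame gives the same invariant.
1. S is where the line through U parallel to WR meets line MW ⇒ S = (3, 0)
S = M + t·(W−M) with t = 3, so MS:SW = t:(1−t) = 3:-2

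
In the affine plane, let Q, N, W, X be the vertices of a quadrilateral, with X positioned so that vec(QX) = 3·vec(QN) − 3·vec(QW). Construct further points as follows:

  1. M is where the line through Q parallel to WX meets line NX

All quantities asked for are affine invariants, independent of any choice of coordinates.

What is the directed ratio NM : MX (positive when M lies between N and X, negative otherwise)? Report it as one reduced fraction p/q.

NM:MX = -4/3

Assign Q = (0, 0), N = (1, 0), W = (0, 1), X = (3, -3) — the answer is frame-independent, so this choice is without loss of generality.
1. M is where the line through Q parallel to WX meets line NX ⇒ M = (9, -12)
M = N + t·(X−N) with t = 4, so NM:MX = t:(1−t) = 4:-3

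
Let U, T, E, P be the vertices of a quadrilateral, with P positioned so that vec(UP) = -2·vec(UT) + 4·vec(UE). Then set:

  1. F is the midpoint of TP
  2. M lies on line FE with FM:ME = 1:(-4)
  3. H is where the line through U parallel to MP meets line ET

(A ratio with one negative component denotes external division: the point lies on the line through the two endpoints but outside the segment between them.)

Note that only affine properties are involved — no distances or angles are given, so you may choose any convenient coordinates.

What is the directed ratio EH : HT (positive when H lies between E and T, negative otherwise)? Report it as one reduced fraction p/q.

Choose coordinates U = (0, 0), T = (1, 0), E = (0, 1), P = (-2, 4).
1. F is the midpoint of TP ⇒ F = (-1/2, 2)
2. M lies on line FE with FM:ME = 1:(-4) ⇒ M = (-2/3, 7/3)
3. H is where the line through U parallel to MP meets line ET ⇒ H = (-4, 5)
H = E + t·(T−E) with t = -4, so EH:HT = t:(1−t) = -4:5

EH:HT = -4/5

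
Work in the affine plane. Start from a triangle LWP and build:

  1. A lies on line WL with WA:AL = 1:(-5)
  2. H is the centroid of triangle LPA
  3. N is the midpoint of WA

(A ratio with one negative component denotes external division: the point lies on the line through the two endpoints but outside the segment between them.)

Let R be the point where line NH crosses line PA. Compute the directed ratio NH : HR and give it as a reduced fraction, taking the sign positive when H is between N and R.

NH:HR = -7/10

Set L = (0, 0), W = (1, 0), P = (0, 1); any affine frame gives the same invariant.
1. A lies on line WL with WA:AL = 1:(-5) ⇒ A = (5/4, 0)
2. H is the centroid of triangle LPA ⇒ H = (5/12, 1/3)
3. N is the midpoint of WA ⇒ N = (9/8, 0)
line NH meets PA at R = (10/7, -1/7)
H = N + t·(R−N) with t = -7/3, so NH:HR = -7/3:10/3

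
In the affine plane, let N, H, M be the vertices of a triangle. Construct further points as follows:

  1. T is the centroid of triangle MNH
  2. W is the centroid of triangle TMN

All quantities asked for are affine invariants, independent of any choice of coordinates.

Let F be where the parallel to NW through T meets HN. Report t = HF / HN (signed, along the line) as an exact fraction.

Work in coordinates with N = (0, 0), H = (1, 0), M = (0, 1).
1. T is the centroid of triangle MNH ⇒ T = (1/3, 1/3)
2. W is the centroid of triangle TMN ⇒ W = (1/9, 4/9)
through T parallel to NW: direction (1/9, 4/9); meets HN at F = (1/4, 0)
F = H + t·(N−H) with t = 3/4

t = 3/4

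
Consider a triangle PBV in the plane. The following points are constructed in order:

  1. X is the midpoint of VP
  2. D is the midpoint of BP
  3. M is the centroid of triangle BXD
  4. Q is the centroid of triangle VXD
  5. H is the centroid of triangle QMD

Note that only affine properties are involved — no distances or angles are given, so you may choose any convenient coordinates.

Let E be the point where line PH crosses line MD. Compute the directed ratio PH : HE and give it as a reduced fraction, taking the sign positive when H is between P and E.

PH:HE = 7/2

Choose coordinates P = (0, 0), B = (1, 0), V = (0, 1).
1. X is the midpoint of VP ⇒ X = (0, 1/2)
2. D is the midpoint of BP ⇒ D = (1/2, 0)
3. M is the centroid of triangle BXD ⇒ M = (1/2, 1/6)
4. Q is the centroid of triangle VXD ⇒ Q = (1/6, 1/2)
5. H is the centroid of triangle QMD ⇒ H = (7/18, 2/9)
line PH meets MD at E = (1/2, 2/7)
H = P + t·(E−P) with t = 7/9, so PH:HE = 7/9:2/9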